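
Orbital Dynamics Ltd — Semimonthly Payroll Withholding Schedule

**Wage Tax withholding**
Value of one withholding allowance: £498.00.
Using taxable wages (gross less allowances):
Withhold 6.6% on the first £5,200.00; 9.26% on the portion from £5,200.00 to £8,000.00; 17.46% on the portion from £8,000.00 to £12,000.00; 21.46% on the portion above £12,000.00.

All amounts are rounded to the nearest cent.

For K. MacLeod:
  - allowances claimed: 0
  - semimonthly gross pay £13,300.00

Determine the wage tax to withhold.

Wage Tax: taxable = £13,300.00
  £1,300.88 + 21.46% × (£13,300.00 − £12,000.00) = £1,300.88 + 21.46% × £1,300.00 = £1,579.86

£1,579.86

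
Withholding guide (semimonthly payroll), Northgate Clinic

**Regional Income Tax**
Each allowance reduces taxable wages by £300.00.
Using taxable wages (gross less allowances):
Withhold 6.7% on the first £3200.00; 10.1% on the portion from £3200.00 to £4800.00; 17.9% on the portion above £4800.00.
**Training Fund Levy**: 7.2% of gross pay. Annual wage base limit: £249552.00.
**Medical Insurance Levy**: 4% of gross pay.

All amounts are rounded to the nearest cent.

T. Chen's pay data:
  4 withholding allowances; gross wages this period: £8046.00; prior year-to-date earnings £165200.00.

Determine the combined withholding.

Regional Income Tax: taxable = £8046.00 − 4×£300.00 = £6846.00
  £376.00 + 17.9% × (£6846.00 − £4800.00) = £376.00 + 17.9% × £2046.00 = £742.23
Training Fund Levy: 7.2% × £8046.00 = £579.31
Medical Insurance Levy: 4% × £8046.00 = £321.84
Total: £742.23 + £579.31 + £321.84 = £1643.38

£1643.38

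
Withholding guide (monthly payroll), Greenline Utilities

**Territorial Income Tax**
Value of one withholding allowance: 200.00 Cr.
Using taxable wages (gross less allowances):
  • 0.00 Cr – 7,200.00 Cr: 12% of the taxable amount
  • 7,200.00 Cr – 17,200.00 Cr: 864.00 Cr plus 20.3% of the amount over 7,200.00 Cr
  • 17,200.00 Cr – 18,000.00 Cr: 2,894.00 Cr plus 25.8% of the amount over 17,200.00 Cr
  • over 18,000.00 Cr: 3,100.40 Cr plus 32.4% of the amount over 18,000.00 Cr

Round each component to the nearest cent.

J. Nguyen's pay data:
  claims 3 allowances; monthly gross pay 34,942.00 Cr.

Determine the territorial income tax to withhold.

Territorial Income Tax: taxable = 34,942.00 Cr − 3×200.00 Cr = 34,342.00 Cr
  3,100.40 Cr + 32.4% × (34,342.00 Cr − 18,000.00 Cr) = 3,100.40 Cr + 32.4% × 16,342.00 Cr = 8,395.21 Cr

8,395.21 Cr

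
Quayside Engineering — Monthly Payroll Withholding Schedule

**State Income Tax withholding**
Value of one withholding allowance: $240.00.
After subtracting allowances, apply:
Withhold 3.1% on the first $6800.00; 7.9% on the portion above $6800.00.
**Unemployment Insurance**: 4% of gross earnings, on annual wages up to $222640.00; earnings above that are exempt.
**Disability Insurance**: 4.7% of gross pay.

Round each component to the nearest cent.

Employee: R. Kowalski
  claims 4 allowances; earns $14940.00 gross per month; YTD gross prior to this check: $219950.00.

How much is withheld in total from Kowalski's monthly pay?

$1587.80

State Income Tax: taxable = $14940.00 − 4×$240.00 = $13980.00
  $210.80 + 7.9% × ($13980.00 − $6800.00) = $210.80 + 7.9% × $7180.00 = $778.02
Unemployment Insurance: cap $222640.00 − YTD $219950.00 = $2690.00 subject; 4% × $2690.00 = $107.60
Disability Insurance: 4.7% × $14940.00 = $702.18
Total: $778.02 + $107.60 + $702.18 = $1587.80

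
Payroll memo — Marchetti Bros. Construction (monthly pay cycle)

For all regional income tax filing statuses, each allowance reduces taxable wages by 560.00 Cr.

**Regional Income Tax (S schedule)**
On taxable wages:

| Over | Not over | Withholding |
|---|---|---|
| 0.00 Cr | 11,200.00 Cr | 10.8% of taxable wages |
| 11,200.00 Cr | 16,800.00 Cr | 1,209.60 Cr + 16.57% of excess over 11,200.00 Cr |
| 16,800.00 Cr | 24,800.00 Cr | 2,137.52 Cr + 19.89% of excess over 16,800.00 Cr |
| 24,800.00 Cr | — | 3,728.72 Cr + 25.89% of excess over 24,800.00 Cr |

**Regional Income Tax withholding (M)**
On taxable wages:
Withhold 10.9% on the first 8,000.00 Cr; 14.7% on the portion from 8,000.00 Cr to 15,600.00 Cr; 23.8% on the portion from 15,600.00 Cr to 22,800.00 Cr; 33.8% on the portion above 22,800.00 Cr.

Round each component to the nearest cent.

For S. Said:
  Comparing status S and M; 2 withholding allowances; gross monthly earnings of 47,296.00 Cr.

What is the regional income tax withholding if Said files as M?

11,603.89 Cr

Regional Income Tax (M): taxable = 47,296.00 Cr − 2×560.00 Cr = 46,176.00 Cr
  3,702.80 Cr + 33.8% × (46,176.00 Cr − 22,800.00 Cr) = 3,702.80 Cr + 33.8% × 23,376.00 Cr = 11,603.89 Cr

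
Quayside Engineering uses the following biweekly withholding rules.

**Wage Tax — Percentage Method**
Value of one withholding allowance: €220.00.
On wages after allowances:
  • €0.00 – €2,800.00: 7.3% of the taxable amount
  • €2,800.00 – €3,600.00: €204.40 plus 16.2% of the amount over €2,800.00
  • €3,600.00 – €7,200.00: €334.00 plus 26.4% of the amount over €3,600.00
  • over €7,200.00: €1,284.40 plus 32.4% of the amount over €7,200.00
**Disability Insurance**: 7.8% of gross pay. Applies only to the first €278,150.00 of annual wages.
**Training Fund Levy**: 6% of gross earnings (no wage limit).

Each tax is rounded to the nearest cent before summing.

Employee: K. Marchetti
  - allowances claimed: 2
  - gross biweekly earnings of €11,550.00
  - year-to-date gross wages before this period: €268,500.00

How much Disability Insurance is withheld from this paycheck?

€752.70

Disability Insurance: cap €278,150.00 − YTD €268,500.00 = €9,650.00 subject; 7.8% × €9,650.00 = €752.70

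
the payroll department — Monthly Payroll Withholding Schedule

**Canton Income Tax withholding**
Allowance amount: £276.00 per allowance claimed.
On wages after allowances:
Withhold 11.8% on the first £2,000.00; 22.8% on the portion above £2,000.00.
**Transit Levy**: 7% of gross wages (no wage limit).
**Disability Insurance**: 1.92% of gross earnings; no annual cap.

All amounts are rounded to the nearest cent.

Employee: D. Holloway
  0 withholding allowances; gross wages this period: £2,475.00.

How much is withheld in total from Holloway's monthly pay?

£565.07

Canton Income Tax: taxable = £2,475.00
  £236.00 + 22.8% × (£2,475.00 − £2,000.00) = £236.00 + 22.8% × £475.00 = £344.30
Transit Levy: 7% × £2,475.00 = £173.25
Disability Insurance: 1.92% × £2,475.00 = £47.52
Total: £344.30 + £173.25 + £47.52 = £565.07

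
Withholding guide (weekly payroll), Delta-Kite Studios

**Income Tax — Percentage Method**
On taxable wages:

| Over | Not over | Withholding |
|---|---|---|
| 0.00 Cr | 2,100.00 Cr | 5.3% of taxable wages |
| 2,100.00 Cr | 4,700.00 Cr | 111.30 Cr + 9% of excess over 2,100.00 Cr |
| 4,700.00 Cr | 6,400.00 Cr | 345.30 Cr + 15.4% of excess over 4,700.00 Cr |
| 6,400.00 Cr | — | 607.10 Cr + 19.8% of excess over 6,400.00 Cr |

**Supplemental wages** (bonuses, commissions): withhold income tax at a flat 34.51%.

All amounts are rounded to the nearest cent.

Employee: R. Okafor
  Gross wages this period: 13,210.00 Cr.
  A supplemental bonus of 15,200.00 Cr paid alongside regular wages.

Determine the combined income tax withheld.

Income Tax: taxable = 13,210.00 Cr
  607.10 Cr + 19.8% × (13,210.00 Cr − 6,400.00 Cr) = 607.10 Cr + 19.8% × 6,810.00 Cr = 1,955.48 Cr
Supplemental (34.51% flat on bonus): 34.51% × 15,200.00 Cr = 5,245.52 Cr
Total income tax: 1,955.48 Cr + 5,245.52 Cr = 7,201.00 Cr

7,201.00 Cr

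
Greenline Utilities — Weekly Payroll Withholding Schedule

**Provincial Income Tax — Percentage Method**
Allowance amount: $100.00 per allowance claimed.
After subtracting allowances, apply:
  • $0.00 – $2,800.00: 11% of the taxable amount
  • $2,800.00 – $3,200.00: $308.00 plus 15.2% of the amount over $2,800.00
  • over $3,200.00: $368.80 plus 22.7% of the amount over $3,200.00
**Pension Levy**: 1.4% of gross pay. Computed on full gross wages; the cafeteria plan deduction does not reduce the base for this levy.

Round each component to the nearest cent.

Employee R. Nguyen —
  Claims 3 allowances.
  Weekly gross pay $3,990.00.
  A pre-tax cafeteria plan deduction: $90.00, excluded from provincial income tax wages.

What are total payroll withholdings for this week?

Provincial Income Tax: taxable = $3,990.00 − $90.00 − 3×$100.00 = $3,600.00
  $368.80 + 22.7% × ($3,600.00 − $3,200.00) = $368.80 + 22.7% × $400.00 = $459.60
Pension Levy: 1.4% × $3,990.00 = $55.86
Total: $459.60 + $55.86 = $515.46

$515.46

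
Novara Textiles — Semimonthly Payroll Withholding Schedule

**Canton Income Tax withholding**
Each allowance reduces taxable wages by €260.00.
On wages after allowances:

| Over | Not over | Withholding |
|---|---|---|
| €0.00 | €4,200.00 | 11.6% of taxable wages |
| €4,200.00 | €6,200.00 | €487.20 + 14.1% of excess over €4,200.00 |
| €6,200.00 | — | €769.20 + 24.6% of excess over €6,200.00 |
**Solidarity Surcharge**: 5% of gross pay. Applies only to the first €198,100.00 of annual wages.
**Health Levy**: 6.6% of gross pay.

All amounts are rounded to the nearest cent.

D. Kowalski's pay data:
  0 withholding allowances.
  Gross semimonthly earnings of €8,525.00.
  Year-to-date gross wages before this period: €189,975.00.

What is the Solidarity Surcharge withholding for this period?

€406.25

Solidarity Surcharge: cap €198,100.00 − YTD €189,975.00 = €8,125.00 subject; 5% × €8,125.00 = €406.25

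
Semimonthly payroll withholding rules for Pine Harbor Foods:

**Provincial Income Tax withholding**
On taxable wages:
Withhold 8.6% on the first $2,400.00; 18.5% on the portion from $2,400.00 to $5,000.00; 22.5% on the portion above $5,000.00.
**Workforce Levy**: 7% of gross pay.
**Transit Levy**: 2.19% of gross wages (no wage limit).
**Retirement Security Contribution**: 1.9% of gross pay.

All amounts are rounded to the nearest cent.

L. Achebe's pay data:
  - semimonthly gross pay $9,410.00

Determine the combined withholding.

Provincial Income Tax: taxable = $9,410.00
  $687.40 + 22.5% × ($9,410.00 − $5,000.00) = $687.40 + 22.5% × $4,410.00 = $1,679.65
Workforce Levy: 7% × $9,410.00 = $658.70
Transit Levy: 2.19% × $9,410.00 = $206.08
Retirement Security Contribution: 1.9% × $9,410.00 = $178.79
Total: $1,679.65 + $658.70 + $206.08 + $178.79 = $2,723.22

$2,723.22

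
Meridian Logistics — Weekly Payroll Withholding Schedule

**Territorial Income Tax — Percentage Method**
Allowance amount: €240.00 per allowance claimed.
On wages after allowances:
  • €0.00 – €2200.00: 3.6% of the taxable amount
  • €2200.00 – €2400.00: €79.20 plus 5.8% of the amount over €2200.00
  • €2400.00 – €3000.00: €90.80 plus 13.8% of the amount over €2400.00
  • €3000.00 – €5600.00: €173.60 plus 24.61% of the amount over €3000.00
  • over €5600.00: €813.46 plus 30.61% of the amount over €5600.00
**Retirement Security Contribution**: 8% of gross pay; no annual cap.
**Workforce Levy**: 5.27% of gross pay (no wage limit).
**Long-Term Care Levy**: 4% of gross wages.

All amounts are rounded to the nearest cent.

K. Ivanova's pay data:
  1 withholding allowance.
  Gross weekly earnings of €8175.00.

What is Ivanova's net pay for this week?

Territorial Income Tax: taxable = €8175.00 − 1×€240.00 = €7935.00
  €813.46 + 30.61% × (€7935.00 − €5600.00) = €813.46 + 30.61% × €2335.00 = €1528.20
Retirement Security Contribution: 8% × €8175.00 = €654.00
Workforce Levy: 5.27% × €8175.00 = €430.82
Long-Term Care Levy: 4% × €8175.00 = €327.00
Total withheld: €1528.20 + €654.00 + €430.82 + €327.00 = €2940.02
Net pay: €8175.00 − €2940.02 = €5234.98

€5234.98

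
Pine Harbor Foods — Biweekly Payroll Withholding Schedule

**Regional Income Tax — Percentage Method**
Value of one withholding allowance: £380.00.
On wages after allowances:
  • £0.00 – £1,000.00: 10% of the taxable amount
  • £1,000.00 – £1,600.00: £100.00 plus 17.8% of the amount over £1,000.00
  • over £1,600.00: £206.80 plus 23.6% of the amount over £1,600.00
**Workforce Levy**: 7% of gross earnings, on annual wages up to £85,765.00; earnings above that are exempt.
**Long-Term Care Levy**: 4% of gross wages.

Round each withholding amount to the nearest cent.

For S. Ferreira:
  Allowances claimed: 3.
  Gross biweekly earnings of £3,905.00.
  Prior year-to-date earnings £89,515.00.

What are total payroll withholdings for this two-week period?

£637.94

Regional Income Tax: taxable = £3,905.00 − 3×£380.00 = £2,765.00
  £206.80 + 23.6% × (£2,765.00 − £1,600.00) = £206.80 + 23.6% × £1,165.00 = £481.74
Workforce Levy: YTD £89,515.00 ≥ cap £85,765.00 → £0.00
Long-Term Care Levy: 4% × £3,905.00 = £156.20
Total: £481.74 + £0.00 + £156.20 = £637.94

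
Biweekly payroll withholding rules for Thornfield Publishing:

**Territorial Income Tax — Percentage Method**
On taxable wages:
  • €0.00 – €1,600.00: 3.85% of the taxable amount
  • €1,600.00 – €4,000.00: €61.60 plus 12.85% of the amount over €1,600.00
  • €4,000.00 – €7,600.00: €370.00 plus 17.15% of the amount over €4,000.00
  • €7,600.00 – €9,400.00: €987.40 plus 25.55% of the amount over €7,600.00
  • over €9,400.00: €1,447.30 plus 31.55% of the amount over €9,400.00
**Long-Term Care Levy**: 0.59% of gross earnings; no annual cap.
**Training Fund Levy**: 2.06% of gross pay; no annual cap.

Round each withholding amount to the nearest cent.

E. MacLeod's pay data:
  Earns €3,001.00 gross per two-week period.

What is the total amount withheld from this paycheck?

€321.16

Territorial Income Tax: taxable = €3,001.00
  €61.60 + 12.85% × (€3,001.00 − €1,600.00) = €61.60 + 12.85% × €1,401.00 = €241.63
Long-Term Care Levy: 0.59% × €3,001.00 = €17.71
Training Fund Levy: 2.06% × €3,001.00 = €61.82
Total: €241.63 + €17.71 + €61.82 = €321.16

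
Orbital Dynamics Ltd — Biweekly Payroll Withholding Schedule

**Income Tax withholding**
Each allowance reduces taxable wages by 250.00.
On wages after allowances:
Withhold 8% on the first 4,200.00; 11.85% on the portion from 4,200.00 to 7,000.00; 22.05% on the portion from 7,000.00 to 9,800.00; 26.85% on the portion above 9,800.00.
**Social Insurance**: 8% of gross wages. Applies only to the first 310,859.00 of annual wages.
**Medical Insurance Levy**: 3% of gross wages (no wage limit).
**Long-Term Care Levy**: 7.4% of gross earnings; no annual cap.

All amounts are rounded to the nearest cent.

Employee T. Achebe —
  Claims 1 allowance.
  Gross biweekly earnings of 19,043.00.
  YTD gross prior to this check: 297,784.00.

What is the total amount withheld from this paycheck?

6,726.29

Income Tax: taxable = 19,043.00 − 1×250.00 = 18,793.00
  1,285.20 + 26.85% × (18,793.00 − 9,800.00) = 1,285.20 + 26.85% × 8,993.00 = 3,699.82
Social Insurance: cap 310,859.00 − YTD 297,784.00 = 13,075.00 subject; 8% × 13,075.00 = 1,046.00
Medical Insurance Levy: 3% × 19,043.00 = 571.29
Long-Term Care Levy: 7.4% × 19,043.00 = 1,409.18
Total: 3,699.82 + 1,046.00 + 571.29 + 1,409.18 = 6,726.29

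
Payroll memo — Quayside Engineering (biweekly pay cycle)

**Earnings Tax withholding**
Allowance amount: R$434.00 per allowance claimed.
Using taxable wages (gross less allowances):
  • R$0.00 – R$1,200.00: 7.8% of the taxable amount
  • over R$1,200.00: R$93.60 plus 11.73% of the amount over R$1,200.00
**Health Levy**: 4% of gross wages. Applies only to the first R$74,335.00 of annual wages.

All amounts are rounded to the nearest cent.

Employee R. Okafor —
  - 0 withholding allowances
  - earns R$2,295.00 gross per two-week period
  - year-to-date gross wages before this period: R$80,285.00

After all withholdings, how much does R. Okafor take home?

Earnings Tax: taxable = R$2,295.00
  R$93.60 + 11.73% × (R$2,295.00 − R$1,200.00) = R$93.60 + 11.73% × R$1,095.00 = R$222.04
Health Levy: YTD R$80,285.00 ≥ cap R$74,335.00 → R$0.00
Total withheld: R$222.04 + R$0.00 = R$222.04
Net pay: R$2,295.00 − R$222.04 = R$2,072.96

R$2,072.96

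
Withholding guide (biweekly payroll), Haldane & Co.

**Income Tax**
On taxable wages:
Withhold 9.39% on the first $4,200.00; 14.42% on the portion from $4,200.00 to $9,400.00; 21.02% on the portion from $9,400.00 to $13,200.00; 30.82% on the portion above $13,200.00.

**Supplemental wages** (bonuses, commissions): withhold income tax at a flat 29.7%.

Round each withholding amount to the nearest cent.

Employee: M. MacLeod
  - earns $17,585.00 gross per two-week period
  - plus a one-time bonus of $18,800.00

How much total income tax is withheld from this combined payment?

Income Tax: taxable = $17,585.00
  $1,942.98 + 30.82% × ($17,585.00 − $13,200.00) = $1,942.98 + 30.82% × $4,385.00 = $3,294.44
Supplemental (29.7% flat on bonus): 29.7% × $18,800.00 = $5,583.60
Total income tax: $3,294.44 + $5,583.60 = $8,878.04

$8,878.04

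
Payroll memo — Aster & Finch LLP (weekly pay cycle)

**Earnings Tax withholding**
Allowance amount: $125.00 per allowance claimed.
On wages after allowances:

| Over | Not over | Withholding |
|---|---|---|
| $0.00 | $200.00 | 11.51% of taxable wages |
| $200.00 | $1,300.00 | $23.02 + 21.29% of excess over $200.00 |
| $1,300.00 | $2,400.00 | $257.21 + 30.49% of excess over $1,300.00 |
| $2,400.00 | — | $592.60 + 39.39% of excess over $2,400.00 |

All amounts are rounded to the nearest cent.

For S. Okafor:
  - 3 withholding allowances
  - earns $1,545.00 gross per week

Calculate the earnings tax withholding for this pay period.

Earnings Tax: taxable = $1,545.00 − 3×$125.00 = $1,170.00
  $23.02 + 21.29% × ($1,170.00 − $200.00) = $23.02 + 21.29% × $970.00 = $229.53

$229.53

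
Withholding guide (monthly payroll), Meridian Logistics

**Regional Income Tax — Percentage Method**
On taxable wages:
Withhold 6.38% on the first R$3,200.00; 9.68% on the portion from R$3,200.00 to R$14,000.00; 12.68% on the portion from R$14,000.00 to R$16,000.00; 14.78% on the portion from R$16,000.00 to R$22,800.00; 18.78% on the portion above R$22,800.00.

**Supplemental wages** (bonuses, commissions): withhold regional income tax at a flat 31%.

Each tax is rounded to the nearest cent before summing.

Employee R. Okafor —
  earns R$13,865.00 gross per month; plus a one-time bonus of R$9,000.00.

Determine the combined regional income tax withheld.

Regional Income Tax: taxable = R$13,865.00
  R$204.16 + 9.68% × (R$13,865.00 − R$3,200.00) = R$204.16 + 9.68% × R$10,665.00 = R$1,236.53
Supplemental (31% flat on bonus): 31% × R$9,000.00 = R$2,790.00
Total regional income tax: R$1,236.53 + R$2,790.00 = R$4,026.53

R$4,026.53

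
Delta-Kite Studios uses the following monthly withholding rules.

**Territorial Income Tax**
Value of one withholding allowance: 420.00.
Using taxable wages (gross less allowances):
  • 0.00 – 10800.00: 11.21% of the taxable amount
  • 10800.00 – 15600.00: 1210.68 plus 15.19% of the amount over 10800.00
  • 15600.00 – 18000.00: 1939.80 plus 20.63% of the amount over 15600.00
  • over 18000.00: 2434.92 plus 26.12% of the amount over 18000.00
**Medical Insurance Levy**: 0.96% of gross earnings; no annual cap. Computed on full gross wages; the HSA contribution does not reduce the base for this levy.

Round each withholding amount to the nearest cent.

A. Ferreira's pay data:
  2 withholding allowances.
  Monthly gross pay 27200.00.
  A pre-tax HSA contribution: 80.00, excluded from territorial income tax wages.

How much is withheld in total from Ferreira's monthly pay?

Territorial Income Tax: taxable = 27200.00 − 80.00 − 2×420.00 = 26280.00
  2434.92 + 26.12% × (26280.00 − 18000.00) = 2434.92 + 26.12% × 8280.00 = 4597.66
Medical Insurance Levy: 0.96% × 27200.00 = 261.12
Total: 4597.66 + 261.12 = 4858.78

4858.78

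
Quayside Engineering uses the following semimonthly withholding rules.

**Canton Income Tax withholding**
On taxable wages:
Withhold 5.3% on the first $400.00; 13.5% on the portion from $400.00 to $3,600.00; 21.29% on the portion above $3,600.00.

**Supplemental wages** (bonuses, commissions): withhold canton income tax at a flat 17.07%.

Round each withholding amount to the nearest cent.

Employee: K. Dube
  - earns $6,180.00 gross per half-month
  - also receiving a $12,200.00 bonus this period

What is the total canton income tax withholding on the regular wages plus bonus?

$3,085.02

Canton Income Tax: taxable = $6,180.00
  $453.20 + 21.29% × ($6,180.00 − $3,600.00) = $453.20 + 21.29% × $2,580.00 = $1,002.48
Supplemental (17.07% flat on bonus): 17.07% × $12,200.00 = $2,082.54
Total canton income tax: $1,002.48 + $2,082.54 = $3,085.02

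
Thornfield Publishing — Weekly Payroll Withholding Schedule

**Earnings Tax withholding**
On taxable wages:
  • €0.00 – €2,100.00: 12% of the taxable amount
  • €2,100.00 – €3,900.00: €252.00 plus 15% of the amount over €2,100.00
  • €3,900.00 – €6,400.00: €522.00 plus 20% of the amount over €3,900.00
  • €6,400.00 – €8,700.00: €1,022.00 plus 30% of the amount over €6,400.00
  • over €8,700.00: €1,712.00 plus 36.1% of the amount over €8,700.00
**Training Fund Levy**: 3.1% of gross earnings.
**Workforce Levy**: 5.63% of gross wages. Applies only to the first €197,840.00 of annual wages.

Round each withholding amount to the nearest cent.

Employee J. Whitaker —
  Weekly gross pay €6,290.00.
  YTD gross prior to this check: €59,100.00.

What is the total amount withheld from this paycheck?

Earnings Tax: taxable = €6,290.00
  €522.00 + 20% × (€6,290.00 − €3,900.00) = €522.00 + 20% × €2,390.00 = €1,000.00
Training Fund Levy: 3.1% × €6,290.00 = €194.99
Workforce Levy: 5.63% × €6,290.00 = €354.13
Total: €1,000.00 + €194.99 + €354.13 = €1,549.12

€1,549.12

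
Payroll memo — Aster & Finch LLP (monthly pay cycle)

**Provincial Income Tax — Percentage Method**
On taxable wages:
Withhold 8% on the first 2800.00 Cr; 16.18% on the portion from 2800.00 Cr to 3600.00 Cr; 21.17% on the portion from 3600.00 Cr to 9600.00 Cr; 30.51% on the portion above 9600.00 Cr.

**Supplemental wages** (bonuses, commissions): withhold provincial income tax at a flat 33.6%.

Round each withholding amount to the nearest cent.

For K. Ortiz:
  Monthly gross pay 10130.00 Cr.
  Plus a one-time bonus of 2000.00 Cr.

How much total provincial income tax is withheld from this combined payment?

2457.34 Cr

Provincial Income Tax: taxable = 10130.00 Cr
  1623.64 Cr + 30.51% × (10130.00 Cr − 9600.00 Cr) = 1623.64 Cr + 30.51% × 530.00 Cr = 1785.34 Cr
Supplemental (33.6% flat on bonus): 33.6% × 2000.00 Cr = 672.00 Cr
Total provincial income tax: 1785.34 Cr + 672.00 Cr = 2457.34 Cr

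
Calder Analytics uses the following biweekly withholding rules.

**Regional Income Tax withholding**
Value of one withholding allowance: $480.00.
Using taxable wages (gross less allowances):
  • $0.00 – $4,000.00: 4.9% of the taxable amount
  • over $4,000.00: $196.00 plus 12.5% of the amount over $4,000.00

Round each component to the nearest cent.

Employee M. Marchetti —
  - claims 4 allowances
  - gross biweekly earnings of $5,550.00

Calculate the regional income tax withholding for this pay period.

Regional Income Tax: taxable = $5,550.00 − 4×$480.00 = $3,630.00
  4.9% × $3,630.00 = $177.87

$177.87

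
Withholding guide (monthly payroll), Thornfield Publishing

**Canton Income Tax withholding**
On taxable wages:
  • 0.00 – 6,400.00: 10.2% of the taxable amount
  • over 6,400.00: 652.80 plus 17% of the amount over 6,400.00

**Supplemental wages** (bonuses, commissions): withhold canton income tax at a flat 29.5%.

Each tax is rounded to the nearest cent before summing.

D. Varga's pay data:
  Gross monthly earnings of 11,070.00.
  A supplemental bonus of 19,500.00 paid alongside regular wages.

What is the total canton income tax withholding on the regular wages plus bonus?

7,199.20

Canton Income Tax: taxable = 11,070.00
  652.80 + 17% × (11,070.00 − 6,400.00) = 652.80 + 17% × 4,670.00 = 1,446.70
Supplemental (29.5% flat on bonus): 29.5% × 19,500.00 = 5,752.50
Total canton income tax: 1,446.70 + 5,752.50 = 7,199.20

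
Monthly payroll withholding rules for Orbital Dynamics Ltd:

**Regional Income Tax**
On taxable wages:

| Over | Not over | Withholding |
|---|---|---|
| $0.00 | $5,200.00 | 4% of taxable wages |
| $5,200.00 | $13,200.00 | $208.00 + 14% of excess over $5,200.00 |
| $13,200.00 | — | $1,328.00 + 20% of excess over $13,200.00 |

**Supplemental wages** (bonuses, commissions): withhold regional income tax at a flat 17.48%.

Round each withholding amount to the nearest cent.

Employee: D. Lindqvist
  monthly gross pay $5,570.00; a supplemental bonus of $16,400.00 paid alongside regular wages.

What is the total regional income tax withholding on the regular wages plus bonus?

$3,126.52

Regional Income Tax: taxable = $5,570.00
  $208.00 + 14% × ($5,570.00 − $5,200.00) = $208.00 + 14% × $370.00 = $259.80
Supplemental (17.48% flat on bonus): 17.48% × $16,400.00 = $2,866.72
Total regional income tax: $259.80 + $2,866.72 = $3,126.52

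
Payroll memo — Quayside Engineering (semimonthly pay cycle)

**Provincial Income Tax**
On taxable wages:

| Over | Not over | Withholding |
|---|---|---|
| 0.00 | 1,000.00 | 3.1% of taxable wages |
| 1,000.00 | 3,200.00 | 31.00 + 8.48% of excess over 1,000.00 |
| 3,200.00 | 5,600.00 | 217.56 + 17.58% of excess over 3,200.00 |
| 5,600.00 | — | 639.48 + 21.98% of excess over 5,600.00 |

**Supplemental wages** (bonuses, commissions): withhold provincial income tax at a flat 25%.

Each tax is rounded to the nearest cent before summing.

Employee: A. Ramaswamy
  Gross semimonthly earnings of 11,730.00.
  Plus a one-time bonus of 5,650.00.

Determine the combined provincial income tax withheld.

3,399.35

Provincial Income Tax: taxable = 11,730.00
  639.48 + 21.98% × (11,730.00 − 5,600.00) = 639.48 + 21.98% × 6,130.00 = 1,986.85
Supplemental (25% flat on bonus): 25% × 5,650.00 = 1,412.50
Total provincial income tax: 1,986.85 + 1,412.50 = 3,399.35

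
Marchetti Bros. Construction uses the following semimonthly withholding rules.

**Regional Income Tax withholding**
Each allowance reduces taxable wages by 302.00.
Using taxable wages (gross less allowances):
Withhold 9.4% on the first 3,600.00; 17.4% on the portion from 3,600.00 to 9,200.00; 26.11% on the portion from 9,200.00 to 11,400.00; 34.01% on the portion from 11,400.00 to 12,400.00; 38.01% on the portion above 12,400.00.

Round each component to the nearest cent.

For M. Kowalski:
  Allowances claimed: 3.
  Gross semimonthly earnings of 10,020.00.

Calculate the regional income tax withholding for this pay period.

Regional Income Tax: taxable = 10,020.00 − 3×302.00 = 9,114.00
  338.40 + 17.4% × (9,114.00 − 3,600.00) = 338.40 + 17.4% × 5,514.00 = 1,297.84

1,297.84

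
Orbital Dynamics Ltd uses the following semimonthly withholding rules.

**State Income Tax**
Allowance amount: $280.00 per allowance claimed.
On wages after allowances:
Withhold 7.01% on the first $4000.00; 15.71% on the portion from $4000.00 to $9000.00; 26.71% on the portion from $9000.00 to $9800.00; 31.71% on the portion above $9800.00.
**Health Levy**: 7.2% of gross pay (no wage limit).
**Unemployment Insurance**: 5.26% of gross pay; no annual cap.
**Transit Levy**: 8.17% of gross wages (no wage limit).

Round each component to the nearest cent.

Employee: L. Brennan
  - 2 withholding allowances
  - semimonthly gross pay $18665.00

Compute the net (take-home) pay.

State Income Tax: taxable = $18665.00 − 2×$280.00 = $18105.00
  $1279.58 + 31.71% × ($18105.00 − $9800.00) = $1279.58 + 31.71% × $8305.00 = $3913.10
Health Levy: 7.2% × $18665.00 = $1343.88
Unemployment Insurance: 5.26% × $18665.00 = $981.78
Transit Levy: 8.17% × $18665.00 = $1524.93
Total withheld: $3913.10 + $1343.88 + $981.78 + $1524.93 = $7763.69
Net pay: $18665.00 − $7763.69 = $10901.31

$10901.31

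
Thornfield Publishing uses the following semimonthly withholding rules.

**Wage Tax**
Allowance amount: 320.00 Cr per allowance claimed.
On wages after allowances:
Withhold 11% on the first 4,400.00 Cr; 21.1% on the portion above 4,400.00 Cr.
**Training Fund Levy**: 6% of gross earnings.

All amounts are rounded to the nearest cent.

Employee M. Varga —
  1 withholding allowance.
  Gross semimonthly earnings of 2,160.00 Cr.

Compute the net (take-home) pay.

Wage Tax: taxable = 2,160.00 Cr − 1×320.00 Cr = 1,840.00 Cr
  11% × 1,840.00 Cr = 202.40 Cr
Training Fund Levy: 6% × 2,160.00 Cr = 129.60 Cr
Total withheld: 202.40 Cr + 129.60 Cr = 332.00 Cr
Net pay: 2,160.00 Cr − 332.00 Cr = 1,828.00 Cr

1,828.00 Cr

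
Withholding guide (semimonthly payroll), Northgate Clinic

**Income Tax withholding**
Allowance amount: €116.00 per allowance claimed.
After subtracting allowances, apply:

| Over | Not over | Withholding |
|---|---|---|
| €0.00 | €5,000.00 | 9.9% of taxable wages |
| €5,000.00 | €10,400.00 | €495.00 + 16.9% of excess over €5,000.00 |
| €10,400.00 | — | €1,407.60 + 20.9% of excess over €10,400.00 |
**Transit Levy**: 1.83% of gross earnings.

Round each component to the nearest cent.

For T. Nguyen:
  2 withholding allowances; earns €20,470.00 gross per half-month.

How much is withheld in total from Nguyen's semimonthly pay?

€3,838.34

Income Tax: taxable = €20,470.00 − 2×€116.00 = €20,238.00
  €1,407.60 + 20.9% × (€20,238.00 − €10,400.00) = €1,407.60 + 20.9% × €9,838.00 = €3,463.74
Transit Levy: 1.83% × €20,470.00 = €374.60
Total: €3,463.74 + €374.60 = €3,838.34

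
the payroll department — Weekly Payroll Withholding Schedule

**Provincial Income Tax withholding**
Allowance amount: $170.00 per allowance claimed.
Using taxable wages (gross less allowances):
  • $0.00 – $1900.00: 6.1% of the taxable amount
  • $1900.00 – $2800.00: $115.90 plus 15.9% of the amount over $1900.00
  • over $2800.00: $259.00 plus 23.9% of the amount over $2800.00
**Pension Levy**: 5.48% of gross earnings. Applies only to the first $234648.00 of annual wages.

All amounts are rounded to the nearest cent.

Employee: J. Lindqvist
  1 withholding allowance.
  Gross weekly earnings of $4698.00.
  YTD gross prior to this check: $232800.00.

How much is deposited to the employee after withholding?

Provincial Income Tax: taxable = $4698.00 − 1×$170.00 = $4528.00
  $259.00 + 23.9% × ($4528.00 − $2800.00) = $259.00 + 23.9% × $1728.00 = $671.99
Pension Levy: cap $234648.00 − YTD $232800.00 = $1848.00 subject; 5.48% × $1848.00 = $101.27
Total withheld: $671.99 + $101.27 = $773.26
Net pay: $4698.00 − $773.26 = $3924.74

$3924.74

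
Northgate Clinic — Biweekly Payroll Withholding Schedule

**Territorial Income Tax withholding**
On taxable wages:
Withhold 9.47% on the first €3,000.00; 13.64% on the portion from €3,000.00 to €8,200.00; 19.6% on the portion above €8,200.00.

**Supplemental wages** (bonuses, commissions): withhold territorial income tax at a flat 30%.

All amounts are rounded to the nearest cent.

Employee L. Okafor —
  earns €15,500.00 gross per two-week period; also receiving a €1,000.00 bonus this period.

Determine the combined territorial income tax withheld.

Territorial Income Tax: taxable = €15,500.00
  €993.38 + 19.6% × (€15,500.00 − €8,200.00) = €993.38 + 19.6% × €7,300.00 = €2,424.18
Supplemental (30% flat on bonus): 30% × €1,000.00 = €300.00
Total territorial income tax: €2,424.18 + €300.00 = €2,724.18

€2,724.18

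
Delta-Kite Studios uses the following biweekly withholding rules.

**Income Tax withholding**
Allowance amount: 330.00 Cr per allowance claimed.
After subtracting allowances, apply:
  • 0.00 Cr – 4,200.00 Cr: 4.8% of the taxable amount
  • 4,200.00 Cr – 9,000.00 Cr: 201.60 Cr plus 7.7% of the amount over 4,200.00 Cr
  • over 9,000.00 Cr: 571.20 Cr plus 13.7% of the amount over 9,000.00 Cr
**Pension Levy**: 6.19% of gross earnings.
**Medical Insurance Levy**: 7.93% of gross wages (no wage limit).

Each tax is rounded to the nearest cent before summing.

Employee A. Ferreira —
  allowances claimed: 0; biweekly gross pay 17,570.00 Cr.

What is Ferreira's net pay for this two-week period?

Income Tax: taxable = 17,570.00 Cr
  571.20 Cr + 13.7% × (17,570.00 Cr − 9,000.00 Cr) = 571.20 Cr + 13.7% × 8,570.00 Cr = 1,745.29 Cr
Pension Levy: 6.19% × 17,570.00 Cr = 1,087.58 Cr
Medical Insurance Levy: 7.93% × 17,570.00 Cr = 1,393.30 Cr
Total withheld: 1,745.29 Cr + 1,087.58 Cr + 1,393.30 Cr = 4,226.17 Cr
Net pay: 17,570.00 Cr − 4,226.17 Cr = 13,343.83 Cr

13,343.83 Cr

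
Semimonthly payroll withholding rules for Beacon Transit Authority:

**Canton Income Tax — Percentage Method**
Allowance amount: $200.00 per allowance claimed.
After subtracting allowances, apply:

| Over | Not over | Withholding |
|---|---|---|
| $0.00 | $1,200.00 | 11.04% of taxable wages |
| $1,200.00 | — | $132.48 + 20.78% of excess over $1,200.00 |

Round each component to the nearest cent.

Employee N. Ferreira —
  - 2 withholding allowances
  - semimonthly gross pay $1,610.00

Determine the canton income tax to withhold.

Canton Income Tax: taxable = $1,610.00 − 2×$200.00 = $1,210.00
  $132.48 + 20.78% × ($1,210.00 − $1,200.00) = $132.48 + 20.78% × $10.00 = $134.56

$134.56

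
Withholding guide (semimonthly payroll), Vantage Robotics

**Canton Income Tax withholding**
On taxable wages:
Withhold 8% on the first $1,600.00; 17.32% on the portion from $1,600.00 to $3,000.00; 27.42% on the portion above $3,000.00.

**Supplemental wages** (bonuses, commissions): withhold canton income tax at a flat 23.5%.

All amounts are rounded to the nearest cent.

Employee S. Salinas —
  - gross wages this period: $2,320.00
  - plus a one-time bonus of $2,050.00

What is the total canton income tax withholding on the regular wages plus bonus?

Canton Income Tax: taxable = $2,320.00
  $128.00 + 17.32% × ($2,320.00 − $1,600.00) = $128.00 + 17.32% × $720.00 = $252.70
Supplemental (23.5% flat on bonus): 23.5% × $2,050.00 = $481.75
Total canton income tax: $252.70 + $481.75 = $734.45

$734.45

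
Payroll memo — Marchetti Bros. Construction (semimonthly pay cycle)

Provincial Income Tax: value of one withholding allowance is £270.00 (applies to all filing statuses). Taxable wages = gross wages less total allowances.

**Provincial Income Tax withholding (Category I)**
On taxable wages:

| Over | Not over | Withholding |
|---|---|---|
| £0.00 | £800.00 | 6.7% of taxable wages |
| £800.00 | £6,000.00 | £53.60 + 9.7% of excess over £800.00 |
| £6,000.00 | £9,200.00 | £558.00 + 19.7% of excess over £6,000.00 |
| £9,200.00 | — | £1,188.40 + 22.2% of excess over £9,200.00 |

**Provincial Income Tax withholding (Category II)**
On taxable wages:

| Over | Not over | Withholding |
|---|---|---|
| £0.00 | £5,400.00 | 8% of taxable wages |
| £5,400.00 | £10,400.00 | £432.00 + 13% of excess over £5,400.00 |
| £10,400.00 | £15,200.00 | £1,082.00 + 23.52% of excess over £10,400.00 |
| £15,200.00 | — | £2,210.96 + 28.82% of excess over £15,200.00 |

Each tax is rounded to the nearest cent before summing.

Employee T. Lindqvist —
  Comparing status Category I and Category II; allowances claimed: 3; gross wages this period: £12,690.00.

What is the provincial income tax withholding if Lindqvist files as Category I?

Provincial Income Tax (Category I): taxable = £12,690.00 − 3×£270.00 = £11,880.00
  £1,188.40 + 22.2% × (£11,880.00 − £9,200.00) = £1,188.40 + 22.2% × £2,680.00 = £1,783.36

£1,783.36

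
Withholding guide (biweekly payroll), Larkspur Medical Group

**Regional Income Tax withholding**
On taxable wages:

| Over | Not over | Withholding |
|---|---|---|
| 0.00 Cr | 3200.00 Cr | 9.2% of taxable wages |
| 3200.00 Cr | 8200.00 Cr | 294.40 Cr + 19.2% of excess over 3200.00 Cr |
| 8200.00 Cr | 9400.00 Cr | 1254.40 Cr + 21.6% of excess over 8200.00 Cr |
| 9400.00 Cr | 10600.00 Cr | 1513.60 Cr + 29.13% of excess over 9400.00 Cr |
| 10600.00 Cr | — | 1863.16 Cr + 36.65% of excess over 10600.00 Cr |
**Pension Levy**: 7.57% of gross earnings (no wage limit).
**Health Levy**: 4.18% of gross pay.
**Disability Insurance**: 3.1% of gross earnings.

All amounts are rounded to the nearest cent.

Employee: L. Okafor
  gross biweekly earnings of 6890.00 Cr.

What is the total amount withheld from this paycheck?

2026.04 Cr

Regional Income Tax: taxable = 6890.00 Cr
  294.40 Cr + 19.2% × (6890.00 Cr − 3200.00 Cr) = 294.40 Cr + 19.2% × 3690.00 Cr = 1002.88 Cr
Pension Levy: 7.57% × 6890.00 Cr = 521.57 Cr
Health Levy: 4.18% × 6890.00 Cr = 288.00 Cr
Disability Insurance: 3.1% × 6890.00 Cr = 213.59 Cr
Total: 1002.88 Cr + 521.57 Cr + 288.00 Cr + 213.59 Cr = 2026.04 Cr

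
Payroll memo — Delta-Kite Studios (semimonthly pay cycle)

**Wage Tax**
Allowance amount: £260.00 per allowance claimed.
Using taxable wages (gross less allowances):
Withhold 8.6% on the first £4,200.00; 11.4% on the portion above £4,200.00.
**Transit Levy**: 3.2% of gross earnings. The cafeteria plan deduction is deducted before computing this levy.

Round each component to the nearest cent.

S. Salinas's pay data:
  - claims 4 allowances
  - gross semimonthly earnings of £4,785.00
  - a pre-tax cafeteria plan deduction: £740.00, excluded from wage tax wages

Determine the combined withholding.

Wage Tax: taxable = £4,785.00 − £740.00 − 4×£260.00 = £3,005.00
  8.6% × £3,005.00 = £258.43
Transit Levy: 3.2% × £4,045.00 = £129.44
Total: £258.43 + £129.44 = £387.87

£387.87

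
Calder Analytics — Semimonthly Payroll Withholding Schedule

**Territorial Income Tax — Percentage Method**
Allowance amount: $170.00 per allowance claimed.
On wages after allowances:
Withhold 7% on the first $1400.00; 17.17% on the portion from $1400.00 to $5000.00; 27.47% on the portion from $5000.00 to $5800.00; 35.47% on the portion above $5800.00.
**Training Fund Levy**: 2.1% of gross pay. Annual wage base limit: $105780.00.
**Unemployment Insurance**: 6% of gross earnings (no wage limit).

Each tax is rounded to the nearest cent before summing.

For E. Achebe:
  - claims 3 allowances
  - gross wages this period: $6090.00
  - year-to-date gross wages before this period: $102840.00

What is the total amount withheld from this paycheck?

Territorial Income Tax: taxable = $6090.00 − 3×$170.00 = $5580.00
  $716.12 + 27.47% × ($5580.00 − $5000.00) = $716.12 + 27.47% × $580.00 = $875.45
Training Fund Levy: cap $105780.00 − YTD $102840.00 = $2940.00 subject; 2.1% × $2940.00 = $61.74
Unemployment Insurance: 6% × $6090.00 = $365.40
Total: $875.45 + $61.74 + $365.40 = $1302.59

$1302.59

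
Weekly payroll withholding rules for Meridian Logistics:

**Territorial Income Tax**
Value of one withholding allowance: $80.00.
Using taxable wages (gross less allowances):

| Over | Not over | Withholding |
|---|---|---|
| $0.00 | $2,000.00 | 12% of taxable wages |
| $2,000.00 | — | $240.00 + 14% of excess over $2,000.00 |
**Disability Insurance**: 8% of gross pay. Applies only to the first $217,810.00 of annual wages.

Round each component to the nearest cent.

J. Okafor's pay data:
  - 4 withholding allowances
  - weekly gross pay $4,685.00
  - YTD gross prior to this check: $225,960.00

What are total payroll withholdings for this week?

$571.10

Territorial Income Tax: taxable = $4,685.00 − 4×$80.00 = $4,365.00
  $240.00 + 14% × ($4,365.00 − $2,000.00) = $240.00 + 14% × $2,365.00 = $571.10
Disability Insurance: YTD $225,960.00 ≥ cap $217,810.00 → $0.00
Total: $571.10 + $0.00 = $571.10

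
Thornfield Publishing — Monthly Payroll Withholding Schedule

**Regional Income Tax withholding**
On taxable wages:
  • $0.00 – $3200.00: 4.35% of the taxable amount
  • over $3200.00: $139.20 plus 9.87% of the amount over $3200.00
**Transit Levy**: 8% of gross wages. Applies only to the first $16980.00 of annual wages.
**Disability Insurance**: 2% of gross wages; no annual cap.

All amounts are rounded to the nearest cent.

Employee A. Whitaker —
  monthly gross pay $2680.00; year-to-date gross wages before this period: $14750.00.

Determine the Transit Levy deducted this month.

$178.40

Transit Levy: cap $16980.00 − YTD $14750.00 = $2230.00 subject; 8% × $2230.00 = $178.40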